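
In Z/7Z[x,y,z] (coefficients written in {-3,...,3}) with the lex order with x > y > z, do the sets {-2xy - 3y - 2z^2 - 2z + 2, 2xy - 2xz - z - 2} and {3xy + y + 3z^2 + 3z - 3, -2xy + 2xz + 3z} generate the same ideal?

No, the ideals differ.

Equality of ideals is decidable: compute both reduced Gröbner bases (unique for the ordering) and check whether they agree.
Buchberger on the first generating set:
f_1 = -2xy - 3y - 2z^2 - 2z + 2, LT = xy.
f_2 = 2xy - 2xz - z - 2, LT = xy.

S(f_1,f_2): lcm = xy. S = xz - 2y + z^2 - 2z.
  reduce S modulo (f_1, f_2):
  remainder xz - 2y + z^2 - 2z ≠ 0; add g_3 = xz - 2y + z^2 - 2z to the basis.

S(f_1,g_3): lcm = xyz. S = 2y^2 - yz^2 + z^3 + z^2 - z.
  reduce S modulo (f_1, f_2, g_3):
  remainder 2y^2 - yz^2 + z^3 + z^2 - z ≠ 0; add g_4 = 2y^2 - yz^2 + z^3 + z^2 - z to the basis.

The other S-polynomials (S(f_2,g_3), S(f_1,g_4), S(f_2,g_4), S(g_3,g_4)) all reduce to 0 modulo the current basis, so we have a Gröbner basis.
Inter-reduce: drop elements whose leading term is divisible by another's, tail-reduce, and make monic.
Reduced Gröbner basis: {xy - 2y + z^2 + z - 1, xz - 2y + z^2 - 2z, y^2 + 3yz^2 - 3z^3 - 3z^2 + 3z}.

Buchberger on the second generating set:
h_1 = 3xy + y + 3z^2 + 3z - 3, LT = xy.
h_2 = -2xy + 2xz + 3z, LT = xy.

S(h_1,h_2): lcm = xy. S = xz - 2y + z^2 - z - 1.
  reduce S modulo (h_1, h_2):
  remainder xz - 2y + z^2 - z - 1 ≠ 0; add k_3 = xz - 2y + z^2 - z - 1 to the basis.

S(h_1,k_3): lcm = xyz. S = 2y^2 - yz^2 - yz + y + z^3 + z^2 - z.
  reduce S modulo (h_1, h_2, k_3):
  remainder 2y^2 - yz^2 - yz + y + z^3 + z^2 - z ≠ 0; add k_4 = 2y^2 - yz^2 - yz + y + z^3 + z^2 - z to the basis.

The other S-polynomials (S(h_2,k_3), S(h_1,k_4), S(h_2,k_4), S(k_3,k_4)) all reduce to 0 modulo the current basis, so we have a Gröbner basis.
Inter-reduce: drop elements whose leading term is divisible by another's, tail-reduce, and make monic.
Reduced Gröbner basis: {xy - 2y + z^2 + z - 1, xz - 2y + z^2 - z - 1, y^2 + 3yz^2 + 3yz - 3y - 3z^3 - 3z^2 + 3z}.

These differ, so the ideals are not equal.
The same test decides containment: I ⊆ J iff every generator of I reduces to 0 modulo a Gröbner basis of J.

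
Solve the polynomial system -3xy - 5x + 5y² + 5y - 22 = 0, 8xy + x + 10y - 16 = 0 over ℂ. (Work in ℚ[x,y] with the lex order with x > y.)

Compute a lex Gröbner basis by Buchberger's algorithm.
f_1 = -3xy - 5x + 5y² + 5y - 22, LT = xy.
f_2 = 8xy + x + 10y - 16, LT = xy.

S(f_1,f_2): lcm = xy. S = 37/24x - 5/3y² - 35/12y + 28/3.
  leading term x: no divisor's leading term divides it; move 37/24x to the remainder.
  leading term y²: no divisor's leading term divides it; move -5/3y² to the remainder.
  leading term y: no divisor's leading term divides it; move -35/12y to the remainder.
  leading term 1: no divisor's leading term divides it; move 28/3 to the remainder.
  remainder 37/24x - 5/3y² - 35/12y + 28/3 ≠ 0; add h_3 = 37/24x - 5/3y² - 35/12y + 28/3 to the basis.

S(f_1,h_3): lcm = xy. S = 5/3x + 40/37y³ + 25/111y² - 857/111y + 22/3.
  leading term x: subtract (40/37)·h_3 from 5/3x + 40/37y³ + 25/111y² - 857/111y + 22/3 → 40/37y³ + 75/37y² - 169/37y - 102/37
  leading term y³: no divisor's leading term divides it; move 40/37y³ to the remainder.
  leading term y²: no divisor's leading term divides it; move 75/37y² to the remainder.
  leading term y: no divisor's leading term divides it; move -169/37y to the remainder.
  leading term 1: no divisor's leading term divides it; move -102/37 to the remainder.
  remainder 40/37y³ + 75/37y² - 169/37y - 102/37 ≠ 0; add h_4 = 40/37y³ + 75/37y² - 169/37y - 102/37 to the basis.

S(f_2,h_3): lcm = xy. S = ⅛x + 40/37y³ + 70/37y² - 711/148y - 2.
  leading term x: subtract (3/37)·h_3 from ⅛x + 40/37y³ + 70/37y² - 711/148y - 2 → 40/37y³ + 75/37y² - 169/37y - 102/37
  leading term y³: subtract (1)·h_4 from 40/37y³ + 75/37y² - 169/37y - 102/37 → 0
  remainder 0.

S(f_1,h_4): lcm = xy³. S = -5/24xy² + 169/40xy + 51/20x - 5/3y⁴ - 5/3y³ + 22/3y².
  leading term xy²: subtract (5/72y)·f_1 from -5/24xy² + 169/40xy + 51/20x - 5/3y⁴ - 5/3y³ + 22/3y² → 823/180xy + 51/20x - 5/3y⁴ - 145/72y³ + 503/72y² + 55/36y
  leading term xy: subtract (-823/540)·f_1 from 823/180xy + 51/20x - 5/3y⁴ - 145/72y³ + 503/72y² + 55/36y → -1369/270x - 5/3y⁴ - 145/72y³ + 3155/216y² + 247/27y - 9053/270
  leading term x: subtract (-148/45)·h_3 from -1369/270x - 5/3y⁴ - 145/72y³ + 3155/216y² + 247/27y - 9053/270 → -5/3y⁴ - 145/72y³ + 73/8y² - 4/9y - 17/6
  leading term y⁴: subtract (-37/24y)·h_4 from -5/3y⁴ - 145/72y³ + 73/8y² - 4/9y - 17/6 → 10/9y³ + 25/12y² - 169/36y - 17/6
  leading term y³: subtract (37/36)·h_4 from 10/9y³ + 25/12y² - 169/36y - 17/6 → 0
  remainder 0.

S(f_2,h_4): lcm = xy³. S = -7/4xy² + 169/40xy + 51/20x + 5/4y³ - 2y².
  leading term xy²: subtract (7/12y)·f_1 from -7/4xy² + 169/40xy + 51/20x + 5/4y³ - 2y² → 857/120xy + 51/20x - 5/3y³ - 59/12y² + 77/6y
  leading term xy: subtract (-857/360)·f_1 from 857/120xy + 51/20x - 5/3y³ - 59/12y² + 77/6y → -3367/360x - 5/3y³ + 503/72y² + 1781/72y - 9427/180
  leading term x: subtract (-91/15)·h_3 from -3367/360x - 5/3y³ + 503/72y² + 1781/72y - 9427/180 → -5/3y³ - 25/8y² + 169/24y + 17/4
  leading term y³: subtract (-37/24)·h_4 from -5/3y³ - 25/8y² + 169/24y + 17/4 → 0
  remainder 0.

S(h_3,h_4): leading monomials are coprime, so the S-polynomial reduces to 0 (Buchberger's first criterion).
Every S-polynomial of the final basis reduces to 0, so we have a Gröbner basis.
Inter-reduce: drop elements whose leading term is divisible by another's, tail-reduce, and make monic.
Reduced Gröbner basis: {x - 40/37y² - 70/37y + 224/37, y³ + 15/8y² - 169/40y - 51/20}.

A lex Gröbner basis eliminates variables successively. Here y³ + 15/8y² - 169/40y - 51/20 depends only on y, with roots {-3, 9/16 - sqrt(7465)/80, 9/16 + sqrt(7465)/80}; lifting each root through the earlier basis elements recovers the full solutions.
  y = -3: the earlier basis element becomes x + 2 = 0, giving x = -2 — point (-2, -3).
  y = 9/16 - sqrt(7465)/80: the earlier basis element becomes x + 23*sqrt(7465)/592 + 2005/592 = 0, giving x = -2005/592 - 23*sqrt(7465)/592 — point (-2005/592 - 23*sqrt(7465)/592, 9/16 - sqrt(7465)/80).
  y = 9/16 + sqrt(7465)/80: the earlier basis element becomes x - 23*sqrt(7465)/592 + 2005/592 = 0, giving x = -2005/592 + 23*sqrt(7465)/592 — point (-2005/592 + 23*sqrt(7465)/592, 9/16 + sqrt(7465)/80).

{(-2, -3), (-2005/592 - 23*sqrt(7465)/592, 9/16 - sqrt(7465)/80), (-2005/592 + 23*sqrt(7465)/592, 9/16 + sqrt(7465)/80)}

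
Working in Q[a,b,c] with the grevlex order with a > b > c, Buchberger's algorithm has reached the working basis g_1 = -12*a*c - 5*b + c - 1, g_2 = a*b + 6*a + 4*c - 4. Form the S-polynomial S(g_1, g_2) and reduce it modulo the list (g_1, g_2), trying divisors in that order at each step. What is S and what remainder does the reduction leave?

S(g_1, g_2) = 5/12*b**2 - 6*a*c - 1/12*b*c - 4*c**2 + 1/12*b + 4*c; remainder on division = 5/12*b**2 - 1/12*b*c - 4*c**2 + 31/12*b + 7/2*c + 1/2.

lcm(LM(g_1), LM(g_2)) = a*b*c.
S = (lcm/LT(g_1))·g_1 − (lcm/LT(g_2))·g_2 = 5/12*b**2 - 6*a*c - 1/12*b*c - 4*c**2 + 1/12*b + 4*c.
Reduce S modulo (g_1, g_2) in that order:
  leading term b**2: no divisor's leading term divides it; move 5/12*b**2 to the remainder.
  leading term a*c: subtract (1/2)·g_1 from -6*a*c - 1/12*b*c - 4*c**2 + 1/12*b + 4*c → -1/12*b*c - 4*c**2 + 31/12*b + 7/2*c + 1/2
  leading term b*c: no divisor's leading term divides it; move -1/12*b*c to the remainder.
  leading term c**2: no divisor's leading term divides it; move -4*c**2 to the remainder.
  leading term b: no divisor's leading term divides it; move 31/12*b to the remainder.
  leading term c: no divisor's leading term divides it; move 7/2*c to the remainder.
  leading term 1: no divisor's leading term divides it; move 1/2 to the remainder.
The remainder 5/12*b**2 - 1/12*b*c - 4*c**2 + 31/12*b + 7/2*c + 1/2 is nonzero, so it would be added as the next basis element.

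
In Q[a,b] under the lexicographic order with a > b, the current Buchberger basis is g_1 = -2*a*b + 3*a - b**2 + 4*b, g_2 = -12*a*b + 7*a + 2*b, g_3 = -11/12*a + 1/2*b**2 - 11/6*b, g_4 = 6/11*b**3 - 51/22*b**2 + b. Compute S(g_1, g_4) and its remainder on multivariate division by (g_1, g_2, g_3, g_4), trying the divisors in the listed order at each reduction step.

S(g_1, g_4) = 11/4*a*b**2 - 11/6*a*b + 1/2*b**4 - 2*b**3; remainder on division = 0.

lcm(LM(g_1), LM(g_4)) = a*b**3.
S = (lcm/LT(g_1))·g_1 − (lcm/LT(g_4))·g_4 = 11/4*a*b**2 - 11/6*a*b + 1/2*b**4 - 2*b**3.
Reduce S modulo (g_1, g_2, g_3, g_4) in that order:
  leading term a*b**2: subtract (-11/8*b)·g_1 from 11/4*a*b**2 - 11/6*a*b + 1/2*b**4 - 2*b**3 → 55/24*a*b + 1/2*b**4 - 27/8*b**3 + 11/2*b**2
  leading term a*b: subtract (-55/48)·g_1 from 55/24*a*b + 1/2*b**4 - 27/8*b**3 + 11/2*b**2 → 55/16*a + 1/2*b**4 - 27/8*b**3 + 209/48*b**2 + 55/12*b
  leading term a: subtract (-15/4)·g_3 from 55/16*a + 1/2*b**4 - 27/8*b**3 + 209/48*b**2 + 55/12*b → 1/2*b**4 - 27/8*b**3 + 299/48*b**2 - 55/24*b
  leading term b**4: subtract (11/12*b)·g_4 from 1/2*b**4 - 27/8*b**3 + 299/48*b**2 - 55/24*b → -5/4*b**3 + 85/16*b**2 - 55/24*b
  leading term b**3: subtract (-55/24)·g_4 from -5/4*b**3 + 85/16*b**2 - 55/24*b → 0
The remainder is 0, so this S-polynomial contributes no new basis element.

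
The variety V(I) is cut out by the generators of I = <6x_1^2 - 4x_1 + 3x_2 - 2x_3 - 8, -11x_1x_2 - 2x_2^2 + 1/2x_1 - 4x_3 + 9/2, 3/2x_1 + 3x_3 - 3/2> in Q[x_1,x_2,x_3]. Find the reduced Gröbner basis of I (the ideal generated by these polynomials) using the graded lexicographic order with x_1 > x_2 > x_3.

G = {x_2^2 - 11x_2x_3 + 11/2x_2 + 5/2x_3 - 5/2, x_3^2 + 1/8x_2 - 3/4x_3 - 1/4, x_1 + 2x_3 - 1}

f_1 = 6x_1^2 - 4x_1 + 3x_2 - 2x_3 - 8, LT = x_1^2.
f_2 = -11x_1x_2 - 2x_2^2 + 1/2x_1 - 4x_3 + 9/2, LT = x_1x_2.
f_3 = 3/2x_1 + 3x_3 - 3/2, LT = x_1.

S(f_1,f_2): lcm = x_1^2x_2. S = -2/11x_1x_2^2 + 1/22x_1^2 - 2/3x_1x_2 - 4/11x_1x_3 + 1/2x_2^2 - 1/3x_2x_3 + 9/22x_1 - 4/3x_2.
  leading term x_1x_2^2: subtract (2/121x_2)·f_2 from -2/11x_1x_2^2 + 1/22x_1^2 - 2/3x_1x_2 - 4/11x_1x_3 + 1/2x_2^2 - 1/3x_2x_3 + 9/22x_1 - 4/3x_2 → 4/121x_2^3 + 1/22x_1^2 - 245/363x_1x_2 - 4/11x_1x_3 + 1/2x_2^2 - 97/363x_2x_3 + 9/22x_1 - 511/363x_2
  leading term x_2^3: no divisor's leading term divides it; move 4/121x_2^3 to the remainder.
  leading term x_1^2: subtract (1/132)·f_1 from 1/22x_1^2 - 245/363x_1x_2 - 4/11x_1x_3 + 1/2x_2^2 - 97/363x_2x_3 + 9/22x_1 - 511/363x_2 → -245/363x_1x_2 - 4/11x_1x_3 + 1/2x_2^2 - 97/363x_2x_3 + 29/66x_1 - 2077/1452x_2 + 1/66x_3 + 2/33
  leading term x_1x_2: subtract (245/3993)·f_2 from -245/363x_1x_2 - 4/11x_1x_3 + 1/2x_2^2 - 97/363x_2x_3 + 29/66x_1 - 2077/1452x_2 + 1/66x_3 + 2/33 → -4/11x_1x_3 + 4973/7986x_2^2 - 97/363x_2x_3 + 544/1331x_1 - 2077/1452x_2 + 2081/7986x_3 - 1721/7986
  leading term x_1x_3: subtract (-8/33x_3)·f_3 from -4/11x_1x_3 + 4973/7986x_2^2 - 97/363x_2x_3 + 544/1331x_1 - 2077/1452x_2 + 2081/7986x_3 - 1721/7986 → 4973/7986x_2^2 - 97/363x_2x_3 + 8/11x_3^2 + 544/1331x_1 - 2077/1452x_2 - 823/7986x_3 - 1721/7986
  leading term x_2^2: no divisor's leading term divides it; move 4973/7986x_2^2 to the remainder.
  leading term x_2x_3: no divisor's leading term divides it; move -97/363x_2x_3 to the remainder.
  leading term x_3^2: no divisor's leading term divides it; move 8/11x_3^2 to the remainder.
  leading term x_1: subtract (1088/3993)·f_3 from 544/1331x_1 - 2077/1452x_2 - 823/7986x_3 - 1721/7986 → -2077/1452x_2 - 7351/7986x_3 + 1543/7986
  leading term x_2: no divisor's leading term divides it; move -2077/1452x_2 to the remainder.
  leading term x_3: no divisor's leading term divides it; move -7351/7986x_3 to the remainder.
  leading term 1: no divisor's leading term divides it; move 1543/7986 to the remainder.
  remainder 4/121x_2^3 + 4973/7986x_2^2 - 97/363x_2x_3 + 8/11x_3^2 - 2077/1452x_2 - 7351/7986x_3 + 1543/7986 ≠ 0; add g_4 = 4/121x_2^3 + 4973/7986x_2^2 - 97/363x_2x_3 + 8/11x_3^2 - 2077/1452x_2 - 7351/7986x_3 + 1543/7986 to the basis.

S(f_1,f_3): lcm = x_1^2. S = -2x_1x_3 + 1/3x_1 + 1/2x_2 - 1/3x_3 - 4/3.
  leading term x_1x_3: subtract (-4/3x_3)·f_3 from -2x_1x_3 + 1/3x_1 + 1/2x_2 - 1/3x_3 - 4/3 → 4x_3^2 + 1/3x_1 + 1/2x_2 - 7/3x_3 - 4/3
  leading term x_3^2: no divisor's leading term divides it; move 4x_3^2 to the remainder.
  leading term x_1: subtract (2/9)·f_3 from 1/3x_1 + 1/2x_2 - 7/3x_3 - 4/3 → 1/2x_2 - 3x_3 - 1
  leading term x_2: no divisor's leading term divides it; move 1/2x_2 to the remainder.
  leading term x_3: no divisor's leading term divides it; move -3x_3 to the remainder.
  leading term 1: no divisor's leading term divides it; move -1 to the remainder.
  remainder 4x_3^2 + 1/2x_2 - 3x_3 - 1 ≠ 0; add g_5 = 4x_3^2 + 1/2x_2 - 3x_3 - 1 to the basis.

S(f_2,f_3): lcm = x_1x_2. S = 2/11x_2^2 - 2x_2x_3 - 1/22x_1 + x_2 + 4/11x_3 - 9/22.
  leading term x_2^2: no divisor's leading term divides it; move 2/11x_2^2 to the remainder.
  leading term x_2x_3: no divisor's leading term divides it; move -2x_2x_3 to the remainder.
  leading term x_1: subtract (-1/33)·f_3 from -1/22x_1 + x_2 + 4/11x_3 - 9/22 → x_2 + 5/11x_3 - 5/11
  leading term x_2: no divisor's leading term divides it; move x_2 to the remainder.
  leading term x_3: no divisor's leading term divides it; move 5/11x_3 to the remainder.
  leading term 1: no divisor's leading term divides it; move -5/11 to the remainder.
  remainder 2/11x_2^2 - 2x_2x_3 + x_2 + 5/11x_3 - 5/11 ≠ 0; add g_6 = 2/11x_2^2 - 2x_2x_3 + x_2 + 5/11x_3 - 5/11 to the basis.

The other S-polynomials (S(f_1,g_4), S(f_2,g_4), S(f_3,g_4), S(f_1,g_5), S(f_2,g_5), S(f_3,g_5), S(g_4,g_5), S(f_1,g_6), S(f_2,g_6), S(f_3,g_6), S(g_4,g_6), S(g_5,g_6)) all reduce to 0 modulo the current basis, so we have a Gröbner basis.
Inter-reduce: drop elements whose leading term is divisible by another's, tail-reduce, and make monic.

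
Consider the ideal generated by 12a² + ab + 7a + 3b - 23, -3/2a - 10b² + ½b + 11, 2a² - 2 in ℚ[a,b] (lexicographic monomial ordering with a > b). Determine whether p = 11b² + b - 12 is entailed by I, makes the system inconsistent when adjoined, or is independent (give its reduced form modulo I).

11b² + b - 12 lies in I (it reduces to 0).

First compute the reduced Gröbner basis of I by Buchberger's algorithm.
f_1 = 12a² + ab + 7a + 3b - 23, LT = a².
f_2 = -3/2a - 10b² + ½b + 11, LT = a.
f_3 = 2a² - 2, LT = a².

S(f_1,f_2): lcm = a². S = -20/3ab² + 5/12ab + 95/12a + ¼b - 23/12.
  leading term ab²: subtract (40/9b²)·f_2 from -20/3ab² + 5/12ab + 95/12a + ¼b - 23/12 → 5/12ab + 95/12a + 400/9b⁴ - 20/9b³ - 440/9b² + ¼b - 23/12
  leading term ab: subtract (-5/18b)·f_2 from 5/12ab + 95/12a + 400/9b⁴ - 20/9b³ - 440/9b² + ¼b - 23/12 → 95/12a + 400/9b⁴ - 5b³ - 195/4b² + 119/36b - 23/12
  leading term a: subtract (-95/18)·f_2 from 95/12a + 400/9b⁴ - 5b³ - 195/4b² + 119/36b - 23/12 → 400/9b⁴ - 5b³ - 3655/36b² + 107/18b + 2021/36
  leading term b⁴: no divisor's leading term divides it; move 400/9b⁴ to the remainder.
  leading term b³: no divisor's leading term divides it; move -5b³ to the remainder.
  leading term b²: no divisor's leading term divides it; move -3655/36b² to the remainder.
  leading term b: no divisor's leading term divides it; move 107/18b to the remainder.
  leading term 1: no divisor's leading term divides it; move 2021/36 to the remainder.
  remainder 400/9b⁴ - 5b³ - 3655/36b² + 107/18b + 2021/36 ≠ 0; add h_4 = 400/9b⁴ - 5b³ - 3655/36b² + 107/18b + 2021/36 to the basis.

S(f_1,f_3): lcm = a². S = 1/12ab + 7/12a + ¼b - 11/12.
  leading term ab: subtract (-1/18b)·f_2 from 1/12ab + 7/12a + ¼b - 11/12 → 7/12a - 5/9b³ + 1/36b² + 31/36b - 11/12
  leading term a: subtract (-7/18)·f_2 from 7/12a - 5/9b³ + 1/36b² + 31/36b - 11/12 → -5/9b³ - 139/36b² + 19/18b + 121/36
  leading term b³: no divisor's leading term divides it; move -5/9b³ to the remainder.
  leading term b²: no divisor's leading term divides it; move -139/36b² to the remainder.
  leading term b: no divisor's leading term divides it; move 19/18b to the remainder.
  leading term 1: no divisor's leading term divides it; move 121/36 to the remainder.
  remainder -5/9b³ - 139/36b² + 19/18b + 121/36 ≠ 0; add h_5 = -5/9b³ - 139/36b² + 19/18b + 121/36 to the basis.

S(h_4,h_5): lcm = b⁴. S = -113/16b³ - 123/320b² + 4947/800b + 2021/1600.
  leading term b³: subtract (1017/80)·h_5 from -113/16b³ - 123/320b² + 4947/800b + 2021/1600 → 487/10b² - 1447/200b - 8293/200
  leading term b²: no divisor's leading term divides it; move 487/10b² to the remainder.
  leading term b: no divisor's leading term divides it; move -1447/200b to the remainder.
  leading term 1: no divisor's leading term divides it; move -8293/200 to the remainder.
  remainder 487/10b² - 1447/200b - 8293/200 ≠ 0; add h_6 = 487/10b² - 1447/200b - 8293/200 to the basis.

S(h_4,h_6): lcm = b⁴. S = 281/7792b³ - 223309/155840b² + 107/800b + 2021/1600.
  leading term b³: subtract (-2529/38960)·h_5 from 281/7792b³ - 223309/155840b² + 107/800b + 2021/1600 → -8199/4870b² + 19701/97400b + 144279/97400
  leading term b²: subtract (-8199/237169)·h_6 from -8199/4870b² + 19701/97400b + 144279/97400 → -1134783/23716900b + 1134783/23716900
  leading term b: no divisor's leading term divides it; move -1134783/23716900b to the remainder.
  leading term 1: no divisor's leading term divides it; move 1134783/23716900 to the remainder.
  remainder -1134783/23716900b + 1134783/23716900 ≠ 0; add h_7 = -1134783/23716900b + 1134783/23716900 to the basis.

The other S-polynomials (S(f_2,f_3), S(f_1,h_4), S(f_2,h_4), S(f_3,h_4), S(f_1,h_5), S(f_2,h_5), S(f_3,h_5), S(f_1,h_6), S(f_2,h_6), S(f_3,h_6), S(h_5,h_6), S(f_1,h_7), S(f_2,h_7), S(f_3,h_7), S(h_4,h_7), S(h_5,h_7), S(h_6,h_7)) all reduce to 0 modulo the current basis, so we have a Gröbner basis.
Inter-reduce: drop elements whose leading term is divisible by another's, tail-reduce, and make monic.
Reduced Gröbner basis: {a - 1, b - 1}.
Label its elements g_1 = a - 1, g_2 = b - 1.

Reduce p = 11b² + b - 12 modulo G:
  leading term b²: subtract (11b)·g_2 from 11b² + b - 12 → 12b - 12
  leading term b: subtract (12)·g_2 from 12b - 12 → 0
  normal form = 0.
Since the normal form is 0, p ∈ I.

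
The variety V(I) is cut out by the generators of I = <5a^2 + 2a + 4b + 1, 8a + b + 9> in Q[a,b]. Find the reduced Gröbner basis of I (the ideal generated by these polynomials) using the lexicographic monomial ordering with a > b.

f_1 = 5a^2 + 2a + 4b + 1, LT = a^2.
f_2 = 8a + b + 9, LT = a.

S(f_1,f_2): lcm = a^2. S = -1/8ab - 29/40a + 4/5b + 1/5.
  leading term ab: subtract (-1/64b)·f_2 from -1/8ab - 29/40a + 4/5b + 1/5 → -29/40a + 1/64b^2 + 301/320b + 1/5
  leading term a: subtract (-29/320)·f_2 from -29/40a + 1/64b^2 + 301/320b + 1/5 → 1/64b^2 + 33/32b + 65/64
  leading term b^2: no divisor's leading term divides it; move 1/64b^2 to the remainder.
  leading term b: no divisor's leading term divides it; move 33/32b to the remainder.
  leading term 1: no divisor's leading term divides it; move 65/64 to the remainder.
  remainder 1/64b^2 + 33/32b + 65/64 ≠ 0; add g_3 = 1/64b^2 + 33/32b + 65/64 to the basis.

The other S-polynomials (S(f_1,g_3), S(f_2,g_3)) all reduce to 0 modulo the current basis, so we have a Gröbner basis.
Inter-reduce: drop elements whose leading term is divisible by another's, tail-reduce, and make monic.

G = {a + 1/8b + 9/8, b^2 + 66b + 65}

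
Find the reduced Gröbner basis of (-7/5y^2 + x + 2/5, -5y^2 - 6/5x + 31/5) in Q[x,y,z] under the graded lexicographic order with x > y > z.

G = {y^2 - 1, x - 1}

f_1 = -7/5y^2 + x + 2/5, LT = y^2.
f_2 = -5y^2 - 6/5x + 31/5, LT = y^2.

S(f_1,f_2): lcm = y^2. S = -167/175x + 167/175.
  leading term x: no divisor's leading term divides it; move -167/175x to the remainder.
  leading term 1: no divisor's leading term divides it; move 167/175 to the remainder.
  remainder -167/175x + 167/175 ≠ 0; add g_3 = -167/175x + 167/175 to the basis.

S(f_1,g_3): leading monomials are coprime, so the S-polynomial reduces to 0 (Buchberger's first criterion).
S(f_2,g_3): leading monomials are coprime, so the S-polynomial reduces to 0 (Buchberger's first criterion).
Every S-polynomial of the final basis reduces to 0, so we have a Gröbner basis.
Inter-reduce: drop elements whose leading term is divisible by another's, tail-reduce, and make monic.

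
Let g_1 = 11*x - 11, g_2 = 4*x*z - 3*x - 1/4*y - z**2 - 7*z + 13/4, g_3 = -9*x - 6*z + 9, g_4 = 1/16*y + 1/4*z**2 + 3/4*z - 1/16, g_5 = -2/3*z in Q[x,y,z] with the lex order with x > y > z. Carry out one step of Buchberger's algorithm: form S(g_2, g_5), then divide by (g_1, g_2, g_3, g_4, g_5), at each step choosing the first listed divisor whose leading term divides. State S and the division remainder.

lcm(LM(g_2), LM(g_5)) = x*z.
S = (lcm/LT(g_2))·g_2 − (lcm/LT(g_5))·g_5 = -3/4*x - 1/16*y - 1/4*z**2 - 7/4*z + 13/16.
Reduce S modulo (g_1, g_2, g_3, g_4, g_5) in that order:
  leading term x: subtract (-3/44)·g_1 from -3/4*x - 1/16*y - 1/4*z**2 - 7/4*z + 13/16 → -1/16*y - 1/4*z**2 - 7/4*z + 1/16
  leading term y: subtract (-1)·g_4 from -1/16*y - 1/4*z**2 - 7/4*z + 1/16 → -z
  leading term z: subtract (3/2)·g_5 from -z → 0
The remainder is 0, so this S-polynomial contributes no new basis element.

S(g_2, g_5) = -3/4*x - 1/16*y - 1/4*z**2 - 7/4*z + 13/16; remainder on division = 0.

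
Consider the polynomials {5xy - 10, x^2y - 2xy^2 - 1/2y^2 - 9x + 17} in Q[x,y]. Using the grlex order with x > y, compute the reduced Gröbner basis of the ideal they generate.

G = {x^2 - 17/7x + 1/7y + 8/7, xy - 2, y^2 + 14x + 8y - 34}

f_1 = 5xy - 10, LT = xy.
f_2 = x^2y - 2xy^2 - 1/2y^2 - 9x + 17, LT = x^2y.

S(f_1,f_2): lcm = x^2y. S = 2xy^2 + 1/2y^2 + 7x - 17.
  leading term xy^2: subtract (2/5y)·f_1 from 2xy^2 + 1/2y^2 + 7x - 17 → 1/2y^2 + 7x + 4y - 17
  leading term y^2: no divisor's leading term divides it; move 1/2y^2 to the remainder.
  leading term x: no divisor's leading term divides it; move 7x to the remainder.
  leading term y: no divisor's leading term divides it; move 4y to the remainder.
  leading term 1: no divisor's leading term divides it; move -17 to the remainder.
  remainder 1/2y^2 + 7x + 4y - 17 ≠ 0; add g_3 = 1/2y^2 + 7x + 4y - 17 to the basis.

S(f_1,g_3): lcm = xy^2. S = -14x^2 - 8xy + 34x - 2y.
  leading term x^2: no divisor's leading term divides it; move -14x^2 to the remainder.
  leading term xy: subtract (-8/5)·f_1 from -8xy + 34x - 2y → 34x - 2y - 16
  leading term x: no divisor's leading term divides it; move 34x to the remainder.
  leading term y: no divisor's leading term divides it; move -2y to the remainder.
  leading term 1: no divisor's leading term divides it; move -16 to the remainder.
  remainder -14x^2 + 34x - 2y - 16 ≠ 0; add g_4 = -14x^2 + 34x - 2y - 16 to the basis.

S(f_2,g_3): lcm = x^2y^2. S = -2xy^3 - 14x^3 - 8x^2y - 1/2y^3 + 34x^2 - 9xy + 17y.
  leading term xy^3: subtract (-2/5y^2)·f_1 from -2xy^3 - 14x^3 - 8x^2y - 1/2y^3 + 34x^2 - 9xy + 17y → -14x^3 - 8x^2y - 1/2y^3 + 34x^2 - 9xy - 4y^2 + 17y
  leading term x^3: subtract (x)·g_4 from -14x^3 - 8x^2y - 1/2y^3 + 34x^2 - 9xy - 4y^2 + 17y → -8x^2y - 1/2y^3 - 7xy - 4y^2 + 16x + 17y
  leading term x^2y: subtract (-8/5x)·f_1 from -8x^2y - 1/2y^3 - 7xy - 4y^2 + 16x + 17y → -1/2y^3 - 7xy - 4y^2 + 17y
  leading term y^3: subtract (-y)·g_3 from -1/2y^3 - 7xy - 4y^2 + 17y → 0
  remainder 0.

S(f_1,g_4): lcm = x^2y. S = 17/7xy - 1/7y^2 - 2x - 8/7y.
  leading term xy: subtract (17/35)·f_1 from 17/7xy - 1/7y^2 - 2x - 8/7y → -1/7y^2 - 2x - 8/7y + 34/7
  leading term y^2: subtract (-2/7)·g_3 from -1/7y^2 - 2x - 8/7y + 34/7 → 0
  remainder 0.

S(f_2,g_4): lcm = x^2y. S = -2xy^2 + 17/7xy - 9/14y^2 - 9x - 8/7y + 17.
  leading term xy^2: subtract (-2/5y)·f_1 from -2xy^2 + 17/7xy - 9/14y^2 - 9x - 8/7y + 17 → 17/7xy - 9/14y^2 - 9x - 36/7y + 17
  leading term xy: subtract (17/35)·f_1 from 17/7xy - 9/14y^2 - 9x - 36/7y + 17 → -9/14y^2 - 9x - 36/7y + 153/7
  leading term y^2: subtract (-9/7)·g_3 from -9/14y^2 - 9x - 36/7y + 153/7 → 0
  remainder 0.

S(g_3,g_4): leading monomials are coprime, so the S-polynomial reduces to 0 (Buchberger's first criterion).
Every S-polynomial of the final basis reduces to 0, so we have a Gröbner basis.
Inter-reduce: drop elements whose leading term is divisible by another's, tail-reduce, and make monic.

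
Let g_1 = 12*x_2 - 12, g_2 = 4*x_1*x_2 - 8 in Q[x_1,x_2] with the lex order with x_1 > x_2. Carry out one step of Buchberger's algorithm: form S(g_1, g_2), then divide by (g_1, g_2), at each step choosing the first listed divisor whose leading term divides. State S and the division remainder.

lcm(LM(g_1), LM(g_2)) = x_1*x_2.
S = (lcm/LT(g_1))·g_1 − (lcm/LT(g_2))·g_2 = -x_1 + 2.
Reduce S modulo (g_1, g_2) in that order:
  leading term x_1: no divisor's leading term divides it; move -x_1 to the remainder.
  leading term 1: no divisor's leading term divides it; move 2 to the remainder.
The remainder -x_1 + 2 is nonzero, so it would be added as the next basis element.

S(g_1, g_2) = -x_1 + 2; remainder on division = -x_1 + 2.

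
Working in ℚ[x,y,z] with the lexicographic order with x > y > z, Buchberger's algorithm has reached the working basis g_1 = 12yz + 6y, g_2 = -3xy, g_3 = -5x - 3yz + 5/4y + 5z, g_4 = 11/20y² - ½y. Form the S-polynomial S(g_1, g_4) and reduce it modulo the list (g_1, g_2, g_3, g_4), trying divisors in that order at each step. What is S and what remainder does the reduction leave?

S(g_1, g_4) = ½y² + 10/11yz; remainder on division = 0.

lcm(LM(g_1), LM(g_4)) = y²z.
S = (lcm/LT(g_1))·g_1 − (lcm/LT(g_4))·g_4 = ½y² + 10/11yz.
Reduce S modulo (g_1, g_2, g_3, g_4) in that order:
  leading term y²: subtract (10/11)·g_4 from ½y² + 10/11yz → 10/11yz + 5/11y
  leading term yz: subtract (5/66)·g_1 from 10/11yz + 5/11y → 0
The remainder is 0, so this S-polynomial contributes no new basis element.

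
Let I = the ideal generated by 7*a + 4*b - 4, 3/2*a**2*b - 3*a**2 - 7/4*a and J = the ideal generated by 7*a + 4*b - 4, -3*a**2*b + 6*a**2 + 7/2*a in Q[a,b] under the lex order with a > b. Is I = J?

Yes, the ideals are equal.

For a fixed monomial order, each ideal has a unique reduced Gröbner basis; comparing bases decides equality.
Buchberger on the first generating set:
f_1 = 7*a + 4*b - 4, LT = a.
f_2 = 3/2*a**2*b - 3*a**2 - 7/4*a, LT = a**2*b.

S(f_1,f_2): lcm = a**2*b. S = 2*a**2 + 4/7*a*b**2 - 4/7*a*b + 7/6*a.
  reduce S modulo (f_1, f_2):
  remainder -16/49*b**3 + 64/49*b**2 - 338/147*b + 194/147 ≠ 0; add g_3 = -16/49*b**3 + 64/49*b**2 - 338/147*b + 194/147 to the basis.

The other S-polynomials (S(f_1,g_3), S(f_2,g_3)) all reduce to 0 modulo the current basis, so we have a Gröbner basis.
Inter-reduce: drop elements whose leading term is divisible by another's, tail-reduce, and make monic.
Reduced Gröbner basis: {a + 4/7*b - 4/7, b**3 - 4*b**2 + 169/24*b - 97/24}.

Buchberger on the second generating set:
h_1 = 7*a + 4*b - 4, LT = a.
h_2 = -3*a**2*b + 6*a**2 + 7/2*a, LT = a**2*b.

S(h_1,h_2): lcm = a**2*b. S = 2*a**2 + 4/7*a*b**2 - 4/7*a*b + 7/6*a.
  reduce S modulo (h_1, h_2):
  remainder -16/49*b**3 + 64/49*b**2 - 338/147*b + 194/147 ≠ 0; add k_3 = -16/49*b**3 + 64/49*b**2 - 338/147*b + 194/147 to the basis.

The other S-polynomials (S(h_1,k_3), S(h_2,k_3)) all reduce to 0 modulo the current basis, so we have a Gröbner basis.
Inter-reduce: drop elements whose leading term is divisible by another's, tail-reduce, and make monic.
Reduced Gröbner basis: {a + 4/7*b - 4/7, b**3 - 4*b**2 + 169/24*b - 97/24}.

These coincide, so the ideals are equal.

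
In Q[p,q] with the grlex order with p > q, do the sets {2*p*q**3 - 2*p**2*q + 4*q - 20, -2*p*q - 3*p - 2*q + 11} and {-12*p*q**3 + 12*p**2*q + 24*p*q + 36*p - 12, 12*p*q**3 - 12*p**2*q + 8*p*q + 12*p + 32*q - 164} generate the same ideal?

For a fixed monomial order, each ideal has a unique reduced Gröbner basis; comparing bases decides equality.
Buchberger on the first generating set:
f_1 = 2*p*q**3 - 2*p**2*q + 4*q - 20, LT = p*q**3.
f_2 = -2*p*q - 3*p - 2*q + 11, LT = p*q.

S(f_1,f_2): lcm = p*q**3. S = -p**2*q - 3/2*p*q**2 - q**3 + 11/2*q**2 + 2*q - 10.
  reduce S modulo (f_1, f_2):
  remainder -q**3 + 3/2*p**2 + 7*q**2 - 83/8*p - 19/2*q + 63/8 ≠ 0; add g_3 = -q**3 + 3/2*p**2 + 7*q**2 - 83/8*p - 19/2*q + 63/8 to the basis.

S(f_1,g_3): lcm = p*q**3. S = 3/2*p**3 - p**2*q + 7*p*q**2 - 83/8*p**2 - 19/2*p*q + 63/8*p + 2*q - 10.
  reduce S modulo (f_1, f_2, g_3):
  remainder 3/2*p**3 - 71/8*p**2 - 7*q**2 + 247/8*p + 119/2*q - 229/2 ≠ 0; add g_4 = 3/2*p**3 - 71/8*p**2 - 7*q**2 + 247/8*p + 119/2*q - 229/2 to the basis.

The other S-polynomials (S(f_2,g_3), S(f_1,g_4), S(f_2,g_4), S(g_3,g_4)) all reduce to 0 modulo the current basis, so we have a Gröbner basis.
Inter-reduce: drop elements whose leading term is divisible by another's, tail-reduce, and make monic.
Reduced Gröbner basis: {p**3 - 71/12*p**2 - 14/3*q**2 + 247/12*p + 119/3*q - 229/3, q**3 - 3/2*p**2 - 7*q**2 + 83/8*p + 19/2*q - 63/8, p*q + 3/2*p + q - 11/2}.

Buchberger on the second generating set:
h_1 = -12*p*q**3 + 12*p**2*q + 24*p*q + 36*p - 12, LT = p*q**3.
h_2 = 12*p*q**3 - 12*p**2*q + 8*p*q + 12*p + 32*q - 164, LT = p*q**3.

S(h_1,h_2): lcm = p*q**3. S = -8/3*p*q - 4*p - 8/3*q + 44/3.
  reduce S modulo (h_1, h_2):
  remainder -8/3*p*q - 4*p - 8/3*q + 44/3 ≠ 0; add k_3 = -8/3*p*q - 4*p - 8/3*q + 44/3 to the basis.

S(h_1,k_3): lcm = p*q**3. S = -p**2*q - 3/2*p*q**2 - q**3 - 2*p*q + 11/2*q**2 - 3*p + 1.
  reduce S modulo (h_1, h_2, k_3):
  remainder -q**3 + 3/2*p**2 + 7*q**2 - 83/8*p - 19/2*q + 63/8 ≠ 0; add k_4 = -q**3 + 3/2*p**2 + 7*q**2 - 83/8*p - 19/2*q + 63/8 to the basis.

S(h_1,k_4): lcm = p*q**3. S = 3/2*p**3 - p**2*q + 7*p*q**2 - 83/8*p**2 - 23/2*p*q + 39/8*p + 1.
  reduce S modulo (h_1, h_2, k_3, k_4):
  remainder 3/2*p**3 - 71/8*p**2 - 7*q**2 + 247/8*p + 119/2*q - 229/2 ≠ 0; add k_5 = 3/2*p**3 - 71/8*p**2 - 7*q**2 + 247/8*p + 119/2*q - 229/2 to the basis.

The other S-polynomials (S(h_2,k_3), S(h_2,k_4), S(k_3,k_4), S(h_1,k_5), S(h_2,k_5), S(k_3,k_5), S(k_4,k_5)) all reduce to 0 modulo the current basis, so we have a Gröbner basis.
Inter-reduce: drop elements whose leading term is divisible by another's, tail-reduce, and make monic.
Reduced Gröbner basis: {p**3 - 71/12*p**2 - 14/3*q**2 + 247/12*p + 119/3*q - 229/3, q**3 - 3/2*p**2 - 7*q**2 + 83/8*p + 19/2*q - 63/8, p*q + 3/2*p + q - 11/2}.

These coincide, so the ideals are equal.

Yes, the ideals are equal.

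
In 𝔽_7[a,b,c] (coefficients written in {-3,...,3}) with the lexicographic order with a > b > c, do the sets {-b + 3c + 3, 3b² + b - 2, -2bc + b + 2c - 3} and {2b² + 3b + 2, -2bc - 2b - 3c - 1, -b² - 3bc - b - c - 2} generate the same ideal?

Two ideals are equal iff their reduced Gröbner bases coincide (the reduced basis is unique for a fixed ordering).
Buchberger on the first generating set:
f_1 = -b + 3c + 3, LT = b.
f_2 = 3b² + b - 2, LT = b².
f_3 = -2bc + b + 2c - 3, LT = bc.

S(f_1,f_2): lcm = b². S = -3bc - b + 3.
  reduce S modulo (f_1, f_2, f_3):
  remainder -2c² + 2c ≠ 0; add g_4 = -2c² + 2c to the basis.

The other S-polynomials (S(f_1,f_3), S(f_2,f_3), S(f_1,g_4), S(f_2,g_4), S(f_3,g_4)) all reduce to 0 modulo the current basis, so we have a Gröbner basis.
Inter-reduce: drop elements whose leading term is divisible by another's, tail-reduce, and make monic.
Reduced Gröbner basis: {b - 3c - 3, c² - c}.

Buchberger on the second generating set:
h_1 = 2b² + 3b + 2, LT = b².
h_2 = -2bc - 2b - 3c - 1, LT = bc.
h_3 = -b² - 3bc - b - c - 2, LT = b².

S(h_1,h_2): lcm = b²c. S = -b² + 3b + c.
  reduce S modulo (h_1, h_2, h_3):
  remainder b + c + 1 ≠ 0; add k_4 = b + c + 1 to the basis.

S(h_1,h_3): lcm = b². S = -3bc - 3b - c - 1.
  reduce S modulo (h_1, h_2, h_3, k_4):
  remainder -3 ≠ 0; add k_5 = -3 to the basis.

The other S-polynomials (S(h_2,h_3), S(h_1,k_4), S(h_2,k_4), S(h_3,k_4), S(h_1,k_5), S(h_2,k_5), S(h_3,k_5), S(k_4,k_5)) all reduce to 0 modulo the current basis, so we have a Gröbner basis.
Inter-reduce: drop elements whose leading term is divisible by another's, tail-reduce, and make monic.
Reduced Gröbner basis: {1}.

These differ, so the ideals are not equal.

No, the ideals differ.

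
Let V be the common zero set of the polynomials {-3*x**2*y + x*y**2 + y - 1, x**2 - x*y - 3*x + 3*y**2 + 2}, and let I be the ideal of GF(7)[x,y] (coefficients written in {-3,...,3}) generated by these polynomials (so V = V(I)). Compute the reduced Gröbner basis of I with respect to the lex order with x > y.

G = {x + 3*y**5 - 2*y**3 - 2*y**2 - 2*y - 1, y**6 + 3*y**5 + 3*y**4 - y**2 - 3*y + 3}

The reduced Gröbner basis is the canonical form of the ideal for this ordering.

f_1 = -3*x**2*y + x*y**2 + y - 1, LT = x**2*y.
f_2 = x**2 - x*y - 3*x + 3*y**2 + 2, LT = x**2.

S(f_1,f_2): lcm = x**2*y. S = 3*x*y**2 + 3*x*y - 3*y**3 - 2.
  leading term x*y**2: no divisor's leading term divides it; move 3*x*y**2 to the remainder.
  leading term x*y: no divisor's leading term divides it; move 3*x*y to the remainder.
  leading term y**3: no divisor's leading term divides it; move -3*y**3 to the remainder.
  leading term 1: no divisor's leading term divides it; move -2 to the remainder.
  remainder 3*x*y**2 + 3*x*y - 3*y**3 - 2 ≠ 0; add g_3 = 3*x*y**2 + 3*x*y - 3*y**3 - 2 to the basis.

S(f_1,g_3): lcm = x**2*y**2. S = -x**2*y + 3*x*y**3 + 3*x + 2*y**2 - 2*y.
  leading term x**2*y: subtract (-2)·f_1 from -x**2*y + 3*x*y**3 + 3*x + 2*y**2 - 2*y → 3*x*y**3 + 2*x*y**2 + 3*x + 2*y**2 - 2
  leading term x*y**3: subtract (y)·g_3 from 3*x*y**3 + 2*x*y**2 + 3*x + 2*y**2 - 2 → -x*y**2 + 3*x + 3*y**4 + 2*y**2 + 2*y - 2
  leading term x*y**2: subtract (2)·g_3 from -x*y**2 + 3*x + 3*y**4 + 2*y**2 + 2*y - 2 → x*y + 3*x + 3*y**4 - y**3 + 2*y**2 + 2*y + 2
  leading term x*y: no divisor's leading term divides it; move x*y to the remainder.
  leading term x: no divisor's leading term divides it; move 3*x to the remainder.
  leading term y**4: no divisor's leading term divides it; move 3*y**4 to the remainder.
  leading term y**3: no divisor's leading term divides it; move -y**3 to the remainder.
  leading term y**2: no divisor's leading term divides it; move 2*y**2 to the remainder.
  leading term y: no divisor's leading term divides it; move 2*y to the remainder.
  leading term 1: no divisor's leading term divides it; move 2 to the remainder.
  remainder x*y + 3*x + 3*y**4 - y**3 + 2*y**2 + 2*y + 2 ≠ 0; add g_4 = x*y + 3*x + 3*y**4 - y**3 + 2*y**2 + 2*y + 2 to the basis.

S(f_1,g_4): lcm = x**2*y. S = -3*x**2 - 3*x*y**4 + x*y**3 - 2*x*y - 2*x + 2*y - 2.
  leading term x**2: subtract (-3)·f_2 from -3*x**2 - 3*x*y**4 + x*y**3 - 2*x*y - 2*x + 2*y - 2 → -3*x*y**4 + x*y**3 + 2*x*y + 3*x + 2*y**2 + 2*y - 3
  leading term x*y**4: subtract (-y**2)·g_3 from -3*x*y**4 + x*y**3 + 2*x*y + 3*x + 2*y**2 + 2*y - 3 → -3*x*y**3 + 2*x*y + 3*x - 3*y**5 + 2*y - 3
  leading term x*y**3: subtract (-y)·g_3 from -3*x*y**3 + 2*x*y + 3*x - 3*y**5 + 2*y - 3 → 3*x*y**2 + 2*x*y + 3*x - 3*y**5 - 3*y**4 - 3
  leading term x*y**2: subtract (1)·g_3 from 3*x*y**2 + 2*x*y + 3*x - 3*y**5 - 3*y**4 - 3 → -x*y + 3*x - 3*y**5 - 3*y**4 + 3*y**3 - 1
  leading term x*y: subtract (-1)·g_4 from -x*y + 3*x - 3*y**5 - 3*y**4 + 3*y**3 - 1 → -x - 3*y**5 + 2*y**3 + 2*y**2 + 2*y + 1
  leading term x: no divisor's leading term divides it; move -x to the remainder.
  leading term y**5: no divisor's leading term divides it; move -3*y**5 to the remainder.
  leading term y**3: no divisor's leading term divides it; move 2*y**3 to the remainder.
  leading term y**2: no divisor's leading term divides it; move 2*y**2 to the remainder.
  leading term y: no divisor's leading term divides it; move 2*y to the remainder.
  leading term 1: no divisor's leading term divides it; move 1 to the remainder.
  remainder -x - 3*y**5 + 2*y**3 + 2*y**2 + 2*y + 1 ≠ 0; add g_5 = -x - 3*y**5 + 2*y**3 + 2*y**2 + 2*y + 1 to the basis.

S(f_1,g_5): lcm = x**2*y. S = -3*x*y**6 + 2*x*y**4 + 2*x*y**3 - 3*x*y**2 + x*y + 2*y - 2.
  leading term x*y**6: subtract (-y**4)·g_3 from -3*x*y**6 + 2*x*y**4 + 2*x*y**3 - 3*x*y**2 + x*y + 2*y - 2 → 3*x*y**5 + 2*x*y**4 + 2*x*y**3 - 3*x*y**2 + x*y - 3*y**7 - 2*y**4 + 2*y - 2
  leading term x*y**5: subtract (y**3)·g_3 from 3*x*y**5 + 2*x*y**4 + 2*x*y**3 - 3*x*y**2 + x*y - 3*y**7 - 2*y**4 + 2*y - 2 → -x*y**4 + 2*x*y**3 - 3*x*y**2 + x*y - 3*y**7 + 3*y**6 - 2*y**4 + 2*y**3 + 2*y - 2
  leading term x*y**4: subtract (2*y**2)·g_3 from -x*y**4 + 2*x*y**3 - 3*x*y**2 + x*y - 3*y**7 + 3*y**6 - 2*y**4 + 2*y**3 + 2*y - 2 → 3*x*y**3 - 3*x*y**2 + x*y - 3*y**7 + 3*y**6 - y**5 - 2*y**4 + 2*y**3 - 3*y**2 + 2*y - 2
  leading term x*y**3: subtract (y)·g_3 from 3*x*y**3 - 3*x*y**2 + x*y - 3*y**7 + 3*y**6 - y**5 - 2*y**4 + 2*y**3 - 3*y**2 + 2*y - 2 → x*y**2 + x*y - 3*y**7 + 3*y**6 - y**5 + y**4 + 2*y**3 - 3*y**2 - 3*y - 2
  leading term x*y**2: subtract (-2)·g_3 from x*y**2 + x*y - 3*y**7 + 3*y**6 - y**5 + y**4 + 2*y**3 - 3*y**2 - 3*y - 2 → -3*y**7 + 3*y**6 - y**5 + y**4 + 3*y**3 - 3*y**2 - 3*y + 1
  leading term y**7: no divisor's leading term divides it; move -3*y**7 to the remainder.
  leading term y**6: no divisor's leading term divides it; move 3*y**6 to the remainder.
  leading term y**5: no divisor's leading term divides it; move -y**5 to the remainder.
  leading term y**4: no divisor's leading term divides it; move y**4 to the remainder.
  leading term y**3: no divisor's leading term divides it; move 3*y**3 to the remainder.
  leading term y**2: no divisor's leading term divides it; move -3*y**2 to the remainder.
  leading term y: no divisor's leading term divides it; move -3*y to the remainder.
  leading term 1: no divisor's leading term divides it; move 1 to the remainder.
  remainder -3*y**7 + 3*y**6 - y**5 + y**4 + 3*y**3 - 3*y**2 - 3*y + 1 ≠ 0; add g_6 = -3*y**7 + 3*y**6 - y**5 + y**4 + 3*y**3 - 3*y**2 - 3*y + 1 to the basis.

S(f_2,g_5): lcm = x**2. S = -3*x*y**5 + 2*x*y**3 + 2*x*y**2 + x*y - 2*x + 3*y**2 + 2.
  leading term x*y**5: subtract (-y**3)·g_3 from -3*x*y**5 + 2*x*y**3 + 2*x*y**2 + x*y - 2*x + 3*y**2 + 2 → 3*x*y**4 + 2*x*y**3 + 2*x*y**2 + x*y - 2*x - 3*y**6 - 2*y**3 + 3*y**2 + 2
  leading term x*y**4: subtract (y**2)·g_3 from 3*x*y**4 + 2*x*y**3 + 2*x*y**2 + x*y - 2*x - 3*y**6 - 2*y**3 + 3*y**2 + 2 → -x*y**3 + 2*x*y**2 + x*y - 2*x - 3*y**6 + 3*y**5 - 2*y**3 - 2*y**2 + 2
  leading term x*y**3: subtract (2*y)·g_3 from -x*y**3 + 2*x*y**2 + x*y - 2*x - 3*y**6 + 3*y**5 - 2*y**3 - 2*y**2 + 2 → 3*x*y**2 + x*y - 2*x - 3*y**6 + 3*y**5 - y**4 - 2*y**3 - 2*y**2 - 3*y + 2
  leading term x*y**2: subtract (1)·g_3 from 3*x*y**2 + x*y - 2*x - 3*y**6 + 3*y**5 - y**4 - 2*y**3 - 2*y**2 - 3*y + 2 → -2*x*y - 2*x - 3*y**6 + 3*y**5 - y**4 + y**3 - 2*y**2 - 3*y - 3
  leading term x*y: subtract (-2)·g_4 from -2*x*y - 2*x - 3*y**6 + 3*y**5 - y**4 + y**3 - 2*y**2 - 3*y - 3 → -3*x - 3*y**6 + 3*y**5 - 2*y**4 - y**3 + 2*y**2 + y + 1
  leading term x: subtract (3)·g_5 from -3*x - 3*y**6 + 3*y**5 - 2*y**4 - y**3 + 2*y**2 + y + 1 → -3*y**6 - 2*y**5 - 2*y**4 + 3*y**2 + 2*y - 2
  leading term y**6: no divisor's leading term divides it; move -3*y**6 to the remainder.
  leading term y**5: no divisor's leading term divides it; move -2*y**5 to the remainder.
  leading term y**4: no divisor's leading term divides it; move -2*y**4 to the remainder.
  leading term y**2: no divisor's leading term divides it; move 3*y**2 to the remainder.
  leading term y: no divisor's leading term divides it; move 2*y to the remainder.
  leading term 1: no divisor's leading term divides it; move -2 to the remainder.
  remainder -3*y**6 - 2*y**5 - 2*y**4 + 3*y**2 + 2*y - 2 ≠ 0; add g_7 = -3*y**6 - 2*y**5 - 2*y**4 + 3*y**2 + 2*y - 2 to the basis.

The other S-polynomials (S(f_2,g_3), S(f_2,g_4), S(g_3,g_4), S(g_3,g_5), S(g_4,g_5), S(f_1,g_6), S(f_2,g_6), S(g_3,g_6), S(g_4,g_6), S(g_5,g_6), S(f_1,g_7), S(f_2,g_7), S(g_3,g_7), S(g_4,g_7), S(g_5,g_7), S(g_6,g_7)) all reduce to 0 modulo the current basis, so we have a Gröbner basis.
Inter-reduce: drop elements whose leading term is divisible by another's, tail-reduce, and make monic.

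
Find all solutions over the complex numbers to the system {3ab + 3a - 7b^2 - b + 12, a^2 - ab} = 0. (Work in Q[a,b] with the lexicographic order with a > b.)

{(-3/2, -3/2), (2, 2), (0, -1/14 + sqrt(337)/14), (0, -sqrt(337)/14 - 1/14)}

Compute a lex Gröbner basis by Buchberger's algorithm.
f_1 = 3ab + 3a - 7b^2 - b + 12, LT = ab.
f_2 = a^2 - ab, LT = a^2.

S(f_1,f_2): lcm = a^2b. S = a^2 - 4/3ab^2 - 1/3ab + 4a.
  leading term a^2: subtract (1)·f_2 from a^2 - 4/3ab^2 - 1/3ab + 4a → -4/3ab^2 + 2/3ab + 4a
  leading term ab^2: subtract (-4/9b)·f_1 from -4/3ab^2 + 2/3ab + 4a → 2ab + 4a - 28/9b^3 - 4/9b^2 + 16/3b
  leading term ab: subtract (2/3)·f_1 from 2ab + 4a - 28/9b^3 - 4/9b^2 + 16/3b → 2a - 28/9b^3 + 38/9b^2 + 6b - 8
  leading term a: no divisor's leading term divides it; move 2a to the remainder.
  leading term b^3: no divisor's leading term divides it; move -28/9b^3 to the remainder.
  leading term b^2: no divisor's leading term divides it; move 38/9b^2 to the remainder.
  leading term b: no divisor's leading term divides it; move 6b to the remainder.
  leading term 1: no divisor's leading term divides it; move -8 to the remainder.
  remainder 2a - 28/9b^3 + 38/9b^2 + 6b - 8 ≠ 0; add h_3 = 2a - 28/9b^3 + 38/9b^2 + 6b - 8 to the basis.

S(f_1,h_3): lcm = ab. S = a + 14/9b^4 - 19/9b^3 - 16/3b^2 + 11/3b + 4.
  leading term a: subtract (1/2)·h_3 from a + 14/9b^4 - 19/9b^3 - 16/3b^2 + 11/3b + 4 → 14/9b^4 - 5/9b^3 - 67/9b^2 + 2/3b + 8
  leading term b^4: no divisor's leading term divides it; move 14/9b^4 to the remainder.
  leading term b^3: no divisor's leading term divides it; move -5/9b^3 to the remainder.
  leading term b^2: no divisor's leading term divides it; move -67/9b^2 to the remainder.
  leading term b: no divisor's leading term divides it; move 2/3b to the remainder.
  leading term 1: no divisor's leading term divides it; move 8 to the remainder.
  remainder 14/9b^4 - 5/9b^3 - 67/9b^2 + 2/3b + 8 ≠ 0; add h_4 = 14/9b^4 - 5/9b^3 - 67/9b^2 + 2/3b + 8 to the basis.

S(f_2,h_3): lcm = a^2. S = 14/9ab^3 - 19/9ab^2 - 4ab + 4a.
  leading term ab^3: subtract (14/27b^2)·f_1 from 14/9ab^3 - 19/9ab^2 - 4ab + 4a → -11/3ab^2 - 4ab + 4a + 98/27b^4 + 14/27b^3 - 56/9b^2
  leading term ab^2: subtract (-11/9b)·f_1 from -11/3ab^2 - 4ab + 4a + 98/27b^4 + 14/27b^3 - 56/9b^2 → -1/3ab + 4a + 98/27b^4 - 217/27b^3 - 67/9b^2 + 44/3b
  leading term ab: subtract (-1/9)·f_1 from -1/3ab + 4a + 98/27b^4 - 217/27b^3 - 67/9b^2 + 44/3b → 13/3a + 98/27b^4 - 217/27b^3 - 74/9b^2 + 131/9b + 4/3
  leading term a: subtract (13/6)·h_3 from 13/3a + 98/27b^4 - 217/27b^3 - 74/9b^2 + 131/9b + 4/3 → 98/27b^4 - 35/27b^3 - 469/27b^2 + 14/9b + 56/3
  leading term b^4: subtract (7/3)·h_4 from 98/27b^4 - 35/27b^3 - 469/27b^2 + 14/9b + 56/3 → 0
  remainder 0.

S(f_1,h_4): lcm = ab^4. S = 19/14ab^3 + 67/14ab^2 - 3/7ab - 36/7a - 7/3b^5 - 1/3b^4 + 4b^3.
  leading term ab^3: subtract (19/42b^2)·f_1 from 19/14ab^3 + 67/14ab^2 - 3/7ab - 36/7a - 7/3b^5 - 1/3b^4 + 4b^3 → 24/7ab^2 - 3/7ab - 36/7a - 7/3b^5 + 17/6b^4 + 187/42b^3 - 38/7b^2
  leading term ab^2: subtract (8/7b)·f_1 from 24/7ab^2 - 3/7ab - 36/7a - 7/3b^5 + 17/6b^4 + 187/42b^3 - 38/7b^2 → -27/7ab - 36/7a - 7/3b^5 + 17/6b^4 + 523/42b^3 - 30/7b^2 - 96/7b
  leading term ab: subtract (-9/7)·f_1 from -27/7ab - 36/7a - 7/3b^5 + 17/6b^4 + 523/42b^3 - 30/7b^2 - 96/7b → -9/7a - 7/3b^5 + 17/6b^4 + 523/42b^3 - 93/7b^2 - 15b + 108/7
  leading term a: subtract (-9/14)·h_3 from -9/7a - 7/3b^5 + 17/6b^4 + 523/42b^3 - 93/7b^2 - 15b + 108/7 → -7/3b^5 + 17/6b^4 + 439/42b^3 - 74/7b^2 - 78/7b + 72/7
  leading term b^5: subtract (-3/2b)·h_4 from -7/3b^5 + 17/6b^4 + 439/42b^3 - 74/7b^2 - 78/7b + 72/7 → 2b^4 - 5/7b^3 - 67/7b^2 + 6/7b + 72/7
  leading term b^4: subtract (9/7)·h_4 from 2b^4 - 5/7b^3 - 67/7b^2 + 6/7b + 72/7 → 0
  remainder 0.

S(f_2,h_4): leading monomials are coprime, so the S-polynomial reduces to 0 (Buchberger's first criterion).
S(h_3,h_4): leading monomials are coprime, so the S-polynomial reduces to 0 (Buchberger's first criterion).
Every S-polynomial of the final basis reduces to 0, so we have a Gröbner basis.
Inter-reduce: drop elements whose leading term is divisible by another's, tail-reduce, and make monic.
Reduced Gröbner basis: {a - 14/9b^3 + 19/9b^2 + 3b - 4, b^4 - 5/14b^3 - 67/14b^2 + 3/7b + 36/7}.

A lex Gröbner basis eliminates variables successively. Here b^4 - 5/14b^3 - 67/14b^2 + 3/7b + 36/7 depends only on b, with roots {-3/2, 2, -1/14 + sqrt(337)/14, -sqrt(337)/14 - 1/14}; lifting each root through the earlier basis elements recovers the full solutions.
  b = -3/2: the earlier basis element becomes a + 3/2 = 0, giving a = -3/2 — point (-3/2, -3/2).
  b = 2: the earlier basis element becomes a - 2 = 0, giving a = 2 — point (2, 2).
  b = -1/14 + sqrt(337)/14: the earlier basis element becomes a = 0, giving a = 0 — point (0, -1/14 + sqrt(337)/14).
  b = -sqrt(337)/14 - 1/14: the earlier basis element becomes a = 0, giving a = 0 — point (0, -sqrt(337)/14 - 1/14).
Each listed point satisfies every original equation (direct substitution).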